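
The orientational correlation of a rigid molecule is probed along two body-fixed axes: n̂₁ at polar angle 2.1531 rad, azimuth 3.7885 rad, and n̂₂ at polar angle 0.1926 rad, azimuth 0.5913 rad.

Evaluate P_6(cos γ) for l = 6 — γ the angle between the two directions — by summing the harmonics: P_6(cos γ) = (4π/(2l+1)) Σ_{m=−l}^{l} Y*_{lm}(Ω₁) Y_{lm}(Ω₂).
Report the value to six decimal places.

Term-by-term m-sum for l=6 (normalisation 4π/13 = 0.966644):
  m=-6: (-0.121102, -0.110544) × (-0.000022, 0.000009) = (0.000004, 0.000001)  (running Σ = (0.000004, 0.000001))
  m=-5: (-0.372396, -0.034712) × (-0.000415, -0.000078) = (0.000152, 0.000043)  (running Σ = (0.000155, 0.000045))
  m=-4: (-0.343544, 0.212506) × (-0.003279, -0.003221) = (0.001811, 0.000410)  (running Σ = (0.001966, 0.000454))
  m=-3: (-0.024666, 0.063608) × (-0.006871, -0.033363) = (0.002292, 0.000386)  (running Σ = (0.004258, 0.000840))
  m=-2: (-0.088555, -0.311495) × (0.064526, -0.157786) = (-0.054864, -0.006127)  (running Σ = (-0.050606, -0.005287))
  m=-1: (-0.159259, -0.120294) × (0.432154, -0.290165) = (-0.103729, -0.005774)  (running Σ = (-0.154335, -0.011061))
  m=0: (0.275477, -0.000000) × (0.657357, 0.000000) = (0.181087, 0.000000)  (running Σ = (0.026752, -0.011061))
  m=1: (0.159259, -0.120294) × (-0.432154, -0.290165) = (-0.103729, 0.005774)  (running Σ = (-0.076978, -0.005287))
  m=2: (-0.088555, 0.311495) × (0.064526, 0.157786) = (-0.054864, 0.006127)  (running Σ = (-0.131841, 0.000840))
  m=3: (0.024666, 0.063608) × (0.006871, -0.033363) = (0.002292, -0.000386)  (running Σ = (-0.129550, 0.000454))
  m=4: (-0.343544, -0.212506) × (-0.003279, 0.003221) = (0.001811, -0.000410)  (running Σ = (-0.127739, 0.000045))
  m=5: (0.372396, -0.034712) × (0.000415, -0.000078) = (0.000152, -0.000043)  (running Σ = (-0.127587, 0.000001))
  m=6: (-0.121102, 0.110544) × (-0.000022, -0.000009) = (0.000004, -0.000001)  (running Σ = (-0.127583, -0.000000))
Total Σ_m = (-0.127583, -0.000000). Multiply by 0.966644: (-0.123328, -0.000000). P_6(cos γ) = -0.123328

-0.123328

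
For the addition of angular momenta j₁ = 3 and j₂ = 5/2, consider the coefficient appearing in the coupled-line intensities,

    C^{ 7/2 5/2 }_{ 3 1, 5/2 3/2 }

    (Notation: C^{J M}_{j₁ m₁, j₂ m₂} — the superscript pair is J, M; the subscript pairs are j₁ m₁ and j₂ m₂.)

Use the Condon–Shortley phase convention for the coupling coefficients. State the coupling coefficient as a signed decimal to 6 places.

-0.398410  (= −√(10/63))

j₁+j₂−J=2  J+j₁−j₂=4  J−j₁+j₂=3  j₁+j₂+J+1=10
(j₁±m₁, j₂±m₂, J±M) = (4,2,4,1,6,1)
P² = 18432/35
sum k=1..2:
  [1] −1/36 = -1/36
  [2] +1/96 = 1/96
S = -5/288
C² = P²·S² = 10/63 ; C = -0.398410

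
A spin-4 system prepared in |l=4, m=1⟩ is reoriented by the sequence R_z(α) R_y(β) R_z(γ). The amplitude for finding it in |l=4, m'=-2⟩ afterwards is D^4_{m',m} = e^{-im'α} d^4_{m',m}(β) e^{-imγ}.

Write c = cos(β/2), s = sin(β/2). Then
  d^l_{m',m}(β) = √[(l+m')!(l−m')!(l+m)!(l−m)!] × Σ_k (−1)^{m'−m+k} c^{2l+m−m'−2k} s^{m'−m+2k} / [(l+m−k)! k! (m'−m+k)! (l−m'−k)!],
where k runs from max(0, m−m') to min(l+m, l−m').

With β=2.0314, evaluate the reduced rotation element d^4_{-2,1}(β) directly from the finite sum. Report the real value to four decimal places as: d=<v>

d^4_{-2,1}(β=2.0314) via the finite sum:
c=cos(2.031400/2)=0.527025, s=sin(2.031400/2)=0.849850; N=√[2·720·120·6]=1018.233765
k∈{3,4,5} keeps every argument non-negative
  k=3: (−1)^0·1018.2338/(72)·0.5270^5·0.8498^3 = +0.352938
  k=4: (−1)^1·1018.2338/(48)·0.5270^3·0.8498^5 = -1.376610
  k=5: (−1)^2·1018.2338/(240)·0.5270^1·0.8498^7 = +0.715917
d^4_{-2,1}(2.0314) = +0.352938 -1.376610 +0.715917 = -0.307756

d=-0.3078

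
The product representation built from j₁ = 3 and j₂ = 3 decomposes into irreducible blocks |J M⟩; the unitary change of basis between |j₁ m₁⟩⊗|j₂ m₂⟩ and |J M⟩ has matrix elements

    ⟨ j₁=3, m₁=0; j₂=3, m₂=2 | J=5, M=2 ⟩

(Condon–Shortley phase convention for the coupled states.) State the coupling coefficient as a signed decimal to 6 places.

-0.577350  (= −√(1/3))

√[11·1!5!5!/12! · 3!3!5!1!7!3!] = √(43200)
  +(−1)^0/∏(0,1,3,5,2,0)! = 1/1440  (running 1/1440)
  +(−1)^1/∏(1,0,2,4,3,1)! = -1/288  (running -1/360)
⟨..|..⟩ = √(43200)·(-1/360) = -0.577350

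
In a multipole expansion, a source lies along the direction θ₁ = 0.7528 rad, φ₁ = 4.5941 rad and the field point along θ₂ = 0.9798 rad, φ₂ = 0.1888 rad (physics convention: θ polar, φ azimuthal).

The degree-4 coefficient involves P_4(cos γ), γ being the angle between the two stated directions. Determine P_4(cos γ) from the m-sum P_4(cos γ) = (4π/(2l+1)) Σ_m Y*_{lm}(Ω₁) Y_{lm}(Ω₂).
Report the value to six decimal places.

Term-by-term m-sum for l=4 (normalisation 4π/9 = 1.396263):
  [-4]  conj(Y_{4,-4})(Ω₁) = (0.086065, -0.044060) ; Y_{4,-4}(Ω₂) = (0.153206, -0.144222) ; Δ = (0.006831, -0.019163)
  [-3]  conj(Y_{4,-3})(Ω₁) = (0.101429, 0.273722) ; Y_{4,-3}(Ω₂) = (0.336970, -0.214280) ; Δ = (0.092831, 0.070502)
  [-2]  conj(Y_{4,-2})(Ω₁) = (-0.414685, 0.099977) ; Y_{4,-2}(Ω₂) = (0.251558, -0.099776) ; Δ = (-0.094342, 0.066526)
  [-1]  conj(Y_{4,-1})(Ω₁) = (-0.020280, -0.170643) ; Y_{4,-1}(Ω₂) = (-0.177758, 0.033965) ; Δ = (0.009401, 0.029644)
  [+0]  conj(Y_{4,0})(Ω₁) = (-0.322644, -0.000000) ; Y_{4,0}(Ω₂) = (-0.311042, 0.000000) ; Δ = (0.100356, 0.000000)
  [+1]  conj(Y_{4,1})(Ω₁) = (0.020280, -0.170643) ; Y_{4,1}(Ω₂) = (0.177758, 0.033965) ; Δ = (0.009401, -0.029644)
  [+2]  conj(Y_{4,2})(Ω₁) = (-0.414685, -0.099977) ; Y_{4,2}(Ω₂) = (0.251558, 0.099776) ; Δ = (-0.094342, -0.066526)
  [+3]  conj(Y_{4,3})(Ω₁) = (-0.101429, 0.273722) ; Y_{4,3}(Ω₂) = (-0.336970, -0.214280) ; Δ = (0.092831, -0.070502)
  [+4]  conj(Y_{4,4})(Ω₁) = (0.086065, 0.044060) ; Y_{4,4}(Ω₂) = (0.153206, 0.144222) ; Δ = (0.006831, 0.019163)
Accumulated sum (0.129799, 0.000000); after 4π/(2l+1) scaling, (0.181234, 0.000000) ⇒ P_4 = 0.181234

0.181234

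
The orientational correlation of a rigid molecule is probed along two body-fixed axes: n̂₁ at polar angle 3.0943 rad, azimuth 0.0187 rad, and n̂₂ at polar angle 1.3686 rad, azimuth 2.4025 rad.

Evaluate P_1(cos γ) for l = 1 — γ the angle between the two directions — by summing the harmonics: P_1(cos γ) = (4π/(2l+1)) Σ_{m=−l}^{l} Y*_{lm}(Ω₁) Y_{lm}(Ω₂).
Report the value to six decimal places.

-0.234236

Summing Y*_{l m}(θ₁,φ₁)·Y_{l m}(θ₂,φ₂) over m ∈ [−1, 1]; prefactor 4π/(2·1+1) = 4.188790:
  term(m=-1) = -0.00402 - 0.00380j   from Y*(Ω₁)=0.01633 + 0.00031j, Y(Ω₂)=-0.25015 - 0.22799j
  term(m=+0) = -0.04789 + 0.00000j   from Y*(Ω₁)=-0.48806 + 0.00000j, Y(Ω₂)=0.09812 + 0.00000j
  term(m=+1) = -0.00402 + 0.00380j   from Y*(Ω₁)=-0.01633 + 0.00031j, Y(Ω₂)=0.25015 - 0.22799j
Total Σ_m = -0.05592 + 0.00000j. Multiply by 4.188790: -0.23424 + 0.00000j. P_1(cos γ) = -0.234236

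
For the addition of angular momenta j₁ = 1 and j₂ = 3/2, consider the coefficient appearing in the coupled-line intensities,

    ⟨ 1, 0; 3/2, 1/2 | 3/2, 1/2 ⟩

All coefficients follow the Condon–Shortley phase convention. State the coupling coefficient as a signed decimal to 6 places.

triangle: 1!×1!×2!/5! = 2/120
(j±m)!: 1!×1!×2!×1!×2!×1! = 4
prefactor² = (2J+1)×Δ×N² = 4/15
  k=0: +1/(0!×1!×1!×2!×0!×0!) = 1/2
  k=1: −1/(1!×0!×0!×1!×1!×1!) = -1
Σ = -1/2  ⇒  CG² = 4/15×(-1/2)² = 1/15
CG = −√(1/15) = -0.258199

−√(1/15) = -0.258199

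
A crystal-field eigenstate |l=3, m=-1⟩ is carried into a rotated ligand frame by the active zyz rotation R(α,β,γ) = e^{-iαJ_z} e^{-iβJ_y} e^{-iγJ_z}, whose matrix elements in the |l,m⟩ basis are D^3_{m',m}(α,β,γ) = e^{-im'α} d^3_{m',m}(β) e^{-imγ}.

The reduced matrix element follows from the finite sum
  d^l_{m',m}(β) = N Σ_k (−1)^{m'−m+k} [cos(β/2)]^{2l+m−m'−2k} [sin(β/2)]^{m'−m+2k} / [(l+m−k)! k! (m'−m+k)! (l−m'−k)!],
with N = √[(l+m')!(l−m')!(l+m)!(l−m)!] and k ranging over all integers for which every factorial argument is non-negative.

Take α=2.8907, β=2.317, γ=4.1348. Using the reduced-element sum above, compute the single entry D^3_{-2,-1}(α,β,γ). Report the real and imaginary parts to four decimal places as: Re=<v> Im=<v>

Split into d^3_{-2,-1}(β=2.3170) × two z-phases.
c=cos(2.317000/2)=0.400714, s=sin(2.317000/2)=0.916203; N=√[1·120·2·24]=75.894664
k: max(0,(-1)−(-2))=1 … min(3+(-1),3−(-2))=2
  k=1: (−1)^0·75.8947/(24)·0.4007^5·0.9162^1 = +0.029934
  k=2: (−1)^1·75.8947/(12)·0.4007^3·0.9162^3 = -0.312975
d^3_{-2,-1}(2.3170) = +0.029934 -0.312975 = -0.283041
Phases: e^{-i·(-2)·2.8907}=+0.876725-0.480992i, e^{-i·(-1)·4.1348}=-0.546006-0.837782i ⇒ D=+0.249547+0.133561i

Re=0.2495 Im=0.1336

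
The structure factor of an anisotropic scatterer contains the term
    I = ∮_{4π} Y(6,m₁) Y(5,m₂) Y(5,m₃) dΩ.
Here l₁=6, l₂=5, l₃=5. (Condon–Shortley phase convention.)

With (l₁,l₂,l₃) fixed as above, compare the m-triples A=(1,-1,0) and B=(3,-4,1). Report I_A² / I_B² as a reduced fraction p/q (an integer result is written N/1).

112/9

l's match ⇒ only the (l;m) 3-j factors differ between A and B.
A: triangle coeff Δ(6,5,5) = 1/28588560; Σ_t [0,4]: t=0:+1/2073600 t=1:−1/34560 t=2:+1/6912 t=3:−1/10368 t=4:+1/138240 = 7/259200; (3j)²=28/7293 [(6 5 5; 1 -1 0)], sign=-1
B: triangle coeff Δ(6,5,5) = 1/28588560; Σ_t [0,1]: t=0:+1/155520 t=1:−1/138240 = -1/1244160; (3j)²=3/9724 [(6 5 5; 3 -4 1)], sign=-1
I_A²/I_B² = (28/7293)/(3/9724) = 112/9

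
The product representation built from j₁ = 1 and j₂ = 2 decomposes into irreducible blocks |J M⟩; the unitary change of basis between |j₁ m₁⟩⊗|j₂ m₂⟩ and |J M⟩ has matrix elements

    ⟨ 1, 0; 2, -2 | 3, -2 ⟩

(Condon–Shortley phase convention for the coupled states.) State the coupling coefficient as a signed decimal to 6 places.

+0.577350

√[7·0!2!4!/7! · 1!1!0!4!1!5!] = √(192)
  +(−1)^0/∏(0,0,1,0,1,4)! = 1/24  (running 1/24)
⟨..|..⟩ = √(192)·(1/24) = +0.577350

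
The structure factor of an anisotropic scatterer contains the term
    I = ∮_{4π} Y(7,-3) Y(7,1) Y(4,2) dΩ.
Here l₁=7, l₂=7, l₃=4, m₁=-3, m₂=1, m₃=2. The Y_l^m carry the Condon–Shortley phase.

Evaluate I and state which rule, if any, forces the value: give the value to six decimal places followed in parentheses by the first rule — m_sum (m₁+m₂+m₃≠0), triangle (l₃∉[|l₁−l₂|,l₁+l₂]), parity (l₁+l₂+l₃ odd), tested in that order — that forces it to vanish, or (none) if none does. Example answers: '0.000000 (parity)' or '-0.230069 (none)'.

0.058708 (none)

Checks pass: Σm=0; 18 even; l₃=4∈[0,14].
(2·7+1)(2·7+1)(2·4+1) = 2025
Δ: 10! 4! 4! / 19! → 1/58198140
sum: t=3:−1/17418240 t=4:+1/622080 t=5:−1/230400 t=6:+1/622080 t=7:−1/17418240 = -1/806400
3j²(7 7 4; 0 0 0) = Δ·Π!·Σ² = 2268/230945  (sign -1)
sum: t=6:+1/1658880 t=7:−1/1088640 t=8:+1/7741440 = -13/69672960
3j²(7 7 4; -3 1 2) = Δ·Π!·Σ² = 325/149226  (sign -1)
combine: 4πI² = 2025·2268/230945·325/149226 = 546750/12623809
take √, sign +1: I = 0.05870759
No selection rule forces the value: the integral is nonzero (none).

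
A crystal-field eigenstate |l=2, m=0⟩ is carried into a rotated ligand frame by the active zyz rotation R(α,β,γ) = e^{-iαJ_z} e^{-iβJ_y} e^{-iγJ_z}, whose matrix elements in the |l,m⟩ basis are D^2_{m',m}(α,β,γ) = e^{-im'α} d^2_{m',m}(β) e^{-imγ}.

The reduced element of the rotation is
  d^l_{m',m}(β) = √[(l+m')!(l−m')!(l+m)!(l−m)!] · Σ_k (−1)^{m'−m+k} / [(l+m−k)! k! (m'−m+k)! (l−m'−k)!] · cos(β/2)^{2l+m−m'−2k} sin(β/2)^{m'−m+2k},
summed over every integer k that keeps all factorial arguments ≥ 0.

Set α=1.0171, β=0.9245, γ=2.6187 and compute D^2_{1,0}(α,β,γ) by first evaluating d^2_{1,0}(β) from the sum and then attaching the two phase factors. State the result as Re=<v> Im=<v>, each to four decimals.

D^2_{1,0}(1.0171,0.9245,2.6187) = e^{-i·1·1.0171}·d^2_{1,0}(0.9245)·e^{-i·0·2.6187}. Compute d first:
With c≡cos(β/2)=0.895051 and s≡sin(β/2)=0.445963, N=[6·1·2·2]^{1/2}=4.898979
k∈{0,1} keeps every argument non-negative
  k=0: (−1)^1·4.8990/(2)·0.8951^3·0.4460^1 = -0.783282
  k=1: (−1)^2·4.8990/(2)·0.8951^1·0.4460^3 = +0.194456
d^2_{1,0}(0.9245) = -0.783282 +0.194456 = -0.588827
D = (+0.525835-0.850587i)·(-0.588827)·(+1.000000+0.000000i) = -0.309626+0.500848i

Re=-0.3096 Im=0.5008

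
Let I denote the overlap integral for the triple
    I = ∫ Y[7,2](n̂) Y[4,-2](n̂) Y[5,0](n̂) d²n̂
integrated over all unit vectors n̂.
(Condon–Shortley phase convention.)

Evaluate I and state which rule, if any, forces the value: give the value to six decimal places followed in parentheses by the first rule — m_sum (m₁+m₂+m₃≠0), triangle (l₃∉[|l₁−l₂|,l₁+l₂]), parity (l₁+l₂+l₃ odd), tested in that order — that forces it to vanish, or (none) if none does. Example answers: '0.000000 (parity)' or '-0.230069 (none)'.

-0.014400 (none)

m-sum 0 ✓  L=16 even ✓  3≤5≤11 ✓
Π(2lᵢ+1) = 15×9×11 = 1485
triangle coeff Δ(7,4,5) = 1/6126120
Σ_t [2,4]: t=2:+1/69120 t=3:−1/20736 t=4:+1/69120 = -1/51840
(3j)²=280/21879 [(7 4 5; 0 0 0)], sign=+1
Σ_t [0,2]: t=0:+1/1036800 t=1:−1/69120 t=2:+1/69120 = 1/1036800
(3j)²=1/7293 [(7 4 5; 2 -2 0)], sign=-1
⇒ 4πI² = 1400/537251
I = (-1)√(1400/537251/(4π)) = -0.01440026
No selection rule forces the value: the integral is nonzero (none).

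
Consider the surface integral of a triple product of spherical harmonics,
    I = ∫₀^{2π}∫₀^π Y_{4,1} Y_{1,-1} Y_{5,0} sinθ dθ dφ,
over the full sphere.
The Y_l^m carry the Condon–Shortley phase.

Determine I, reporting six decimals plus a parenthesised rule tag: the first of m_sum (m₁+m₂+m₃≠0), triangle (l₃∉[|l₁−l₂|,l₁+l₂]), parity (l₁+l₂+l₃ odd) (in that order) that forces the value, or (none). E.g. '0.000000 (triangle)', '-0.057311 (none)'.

0.155288 (none)

Rules hold: Σm=0, L=10 even, 3≤5≤5.
N = 9·3·11 = 297
Δ = 0!·8!·2!/11! = 1/495
Racah Σ t=0..0: t=0:+1/576 = 1/576
⇒ 3j(4 1 5; 0 0 0)² = 5/99, sgn -1
Racah Σ t=0..0: t=0:+1/1440 = 1/1440
⇒ 3j(4 1 5; 1 -1 0)² = 2/99, sgn -1
4πI² = N·(3j₀)²·(3jₘ)² = 10/33
I = +1·√(0.30303/4π) = 0.15528807
No selection rule forces the value: the integral is nonzero (none).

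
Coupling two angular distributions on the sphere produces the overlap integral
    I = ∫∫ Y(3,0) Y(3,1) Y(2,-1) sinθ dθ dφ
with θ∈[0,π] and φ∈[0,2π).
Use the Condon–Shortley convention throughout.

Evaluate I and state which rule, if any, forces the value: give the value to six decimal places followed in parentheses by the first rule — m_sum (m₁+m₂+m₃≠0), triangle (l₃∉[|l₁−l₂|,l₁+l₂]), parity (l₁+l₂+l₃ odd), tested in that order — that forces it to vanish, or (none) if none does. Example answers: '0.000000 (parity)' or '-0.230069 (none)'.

-0.059471 (none)

Checks pass: Σm=0; 8 even; l₃=2∈[0,6].
(2·3+1)(2·3+1)(2·2+1) = 245
Δ: 4! 2! 2! / 9! → 1/3780
sum: t=1:−1/24 t=2:+1/4 t=3:−1/24 = 1/6
3j²(3 3 2; 0 0 0) = Δ·Π!·Σ² = 4/105  (sign +1)
sum: t=2:+1/8 t=3:−1/12 = 1/24
3j²(3 3 2; 0 1 -1) = Δ·Π!·Σ² = 1/210  (sign -1)
combine: 4πI² = 245·4/105·1/210 = 2/45
take √, sign -1: I = -0.05947080
No selection rule forces the value: the integral is nonzero (none).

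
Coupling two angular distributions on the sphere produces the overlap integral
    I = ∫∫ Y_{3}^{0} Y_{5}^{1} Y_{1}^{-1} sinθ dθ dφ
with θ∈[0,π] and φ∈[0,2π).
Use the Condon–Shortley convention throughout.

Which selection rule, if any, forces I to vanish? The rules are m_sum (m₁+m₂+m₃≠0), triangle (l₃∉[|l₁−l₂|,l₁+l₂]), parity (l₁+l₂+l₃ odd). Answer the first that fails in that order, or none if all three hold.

Σmᵢ = 0  ✓
l₃∈[|l₁−l₂|,l₁+l₂]=[2,8] required, l₃=1 fails  ✗
Σlᵢ = 9 ⇒ odd

triangle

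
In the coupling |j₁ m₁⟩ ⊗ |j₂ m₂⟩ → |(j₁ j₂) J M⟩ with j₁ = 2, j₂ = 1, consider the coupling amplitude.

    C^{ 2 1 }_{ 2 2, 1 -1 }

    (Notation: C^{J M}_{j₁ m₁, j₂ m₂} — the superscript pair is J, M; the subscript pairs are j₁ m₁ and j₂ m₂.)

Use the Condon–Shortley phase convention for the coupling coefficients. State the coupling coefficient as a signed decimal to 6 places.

√[5·1!3!1!/6! · 4!0!0!2!3!1!] = √(12)
  +(−1)^0/∏(0,1,0,0,3,1)! = 1/6  (running 1/6)
⟨..|..⟩ = √(12)·(1/6) = +0.577350

+0.577350  (= +√(1/3))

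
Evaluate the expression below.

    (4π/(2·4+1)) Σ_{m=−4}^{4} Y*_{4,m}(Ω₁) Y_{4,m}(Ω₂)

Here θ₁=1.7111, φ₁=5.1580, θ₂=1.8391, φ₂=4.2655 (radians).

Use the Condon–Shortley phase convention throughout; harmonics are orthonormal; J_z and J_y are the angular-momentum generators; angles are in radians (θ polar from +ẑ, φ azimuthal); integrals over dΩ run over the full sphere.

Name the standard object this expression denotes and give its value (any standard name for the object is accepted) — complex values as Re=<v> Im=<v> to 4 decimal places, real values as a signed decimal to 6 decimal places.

This sum is the spherical-harmonic addition theorem: it equals the Legendre polynomial P_l(cos γ) of the angle γ between the two directions.
Addition theorem: P_4(cos γ) = (4π/9) Σ_m Y*_{lm}(Ω₁) Y_{lm}(Ω₂), m = −4…4:
  m=-4: (-0.089363+0.415901i) × (-0.082267+0.373568i) = -0.148016-0.067598i  (running Σ = -0.148016-0.067598i)
  m=-3: (+0.165299-0.039395i) × (-0.289616+0.067851i) = -0.045200+0.022625i  (running Σ = -0.193216-0.044973i)
  m=-2: (+0.177907+0.220193i) × (+0.098993+0.123165i) = -0.009509+0.043709i  (running Σ = -0.202725-0.001263i)
  m=-1: (+0.080839-0.169242i) × (-0.131071+0.273508i) = +0.035693+0.044293i  (running Σ = -0.167031+0.043029i)
  m=0: (+0.256709-0.000000i) × (+0.112617+0.000000i) = +0.028910+0.000000i  (running Σ = -0.138122+0.043029i)
  m=1: (-0.080839-0.169242i) × (+0.131071+0.273508i) = +0.035693-0.044293i  (running Σ = -0.102428-0.001263i)
  m=2: (+0.177907-0.220193i) × (+0.098993-0.123165i) = -0.009509-0.043709i  (running Σ = -0.111937-0.044973i)
  m=3: (-0.165299-0.039395i) × (+0.289616+0.067851i) = -0.045200-0.022625i  (running Σ = -0.157137-0.067598i)
  m=4: (-0.089363-0.415901i) × (-0.082267-0.373568i) = -0.148016+0.067598i  (running Σ = -0.305153+0.000000i)
Total Σ_m = -0.305153+0.000000i. Multiply by 1.396263: -0.426074+0.000000i. P_4(cos γ) = -0.426074

Legendre polynomial (addition theorem), -0.426074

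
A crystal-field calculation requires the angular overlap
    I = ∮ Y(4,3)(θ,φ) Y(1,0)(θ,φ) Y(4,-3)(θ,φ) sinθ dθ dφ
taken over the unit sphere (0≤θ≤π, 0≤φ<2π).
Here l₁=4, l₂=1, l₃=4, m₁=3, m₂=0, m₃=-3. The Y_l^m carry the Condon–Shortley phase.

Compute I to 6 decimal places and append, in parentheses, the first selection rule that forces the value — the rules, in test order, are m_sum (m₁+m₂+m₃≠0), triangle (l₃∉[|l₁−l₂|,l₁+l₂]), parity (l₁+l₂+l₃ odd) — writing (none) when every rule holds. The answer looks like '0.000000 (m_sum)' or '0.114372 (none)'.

0.000000 (parity)

Σlᵢ=9 odd — θ-integrand is odd under cosθ→−cosθ; I=0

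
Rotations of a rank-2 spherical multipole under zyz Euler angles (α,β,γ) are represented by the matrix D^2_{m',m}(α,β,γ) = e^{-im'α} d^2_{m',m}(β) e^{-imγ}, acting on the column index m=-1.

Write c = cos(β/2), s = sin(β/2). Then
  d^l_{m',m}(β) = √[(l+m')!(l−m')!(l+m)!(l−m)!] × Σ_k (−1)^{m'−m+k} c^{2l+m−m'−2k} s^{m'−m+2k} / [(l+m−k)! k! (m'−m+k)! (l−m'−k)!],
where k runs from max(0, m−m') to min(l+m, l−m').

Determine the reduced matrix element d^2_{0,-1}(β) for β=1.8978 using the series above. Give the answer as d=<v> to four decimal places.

d^2_{0,-1}(β=1.8978) via the finite sum:
Half-angle: c=0.582577, s=0.812775. N=√(2·2·1·6)=4.898979
k: max(0,(-1)−(0))=0 … min(2+(-1),2−(0))=1
  k=0: (−1)^1·4.8990/(2)·0.5826^3·0.8128^1 = -0.393647
  k=1: (−1)^2·4.8990/(2)·0.5826^1·0.8128^3 = +0.766197
d^2_{0,-1}(1.8978) = -0.393647 +0.766197 = +0.372550

d=0.3726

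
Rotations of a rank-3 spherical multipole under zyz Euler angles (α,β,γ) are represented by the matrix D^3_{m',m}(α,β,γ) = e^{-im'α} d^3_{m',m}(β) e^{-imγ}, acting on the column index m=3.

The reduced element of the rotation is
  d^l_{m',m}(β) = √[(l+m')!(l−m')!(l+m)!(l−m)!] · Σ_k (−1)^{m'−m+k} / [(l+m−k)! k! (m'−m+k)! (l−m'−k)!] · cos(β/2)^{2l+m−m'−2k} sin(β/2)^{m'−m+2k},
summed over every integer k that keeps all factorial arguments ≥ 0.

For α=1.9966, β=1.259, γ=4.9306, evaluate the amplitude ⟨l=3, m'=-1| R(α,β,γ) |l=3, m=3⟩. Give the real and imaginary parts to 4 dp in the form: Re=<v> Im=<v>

First d^3_{-1,3}(β=1.2590), then the phase factors e^{-i(-1)α} and e^{-i(3)γ}:
c=cos(1.259000/2)=0.808322, s=sin(1.259000/2)=0.588741; N=√[2·24·720·1]=185.903201
k: max(0,(3)−(-1))=4 … min(3+(3),3−(-1))=4
  k=4: (−1)^0·185.9032/(48)·0.8083^2·0.5887^4 = +0.304026
d^3_{-1,3}(1.2590) = +0.304026
Attach z-rotation phases: D = e^{-i(-1)(1.9966)}·(+0.304026)·e^{-i(3)(4.9306)} = +0.296101-0.068964i

Re=0.2961 Im=-0.0690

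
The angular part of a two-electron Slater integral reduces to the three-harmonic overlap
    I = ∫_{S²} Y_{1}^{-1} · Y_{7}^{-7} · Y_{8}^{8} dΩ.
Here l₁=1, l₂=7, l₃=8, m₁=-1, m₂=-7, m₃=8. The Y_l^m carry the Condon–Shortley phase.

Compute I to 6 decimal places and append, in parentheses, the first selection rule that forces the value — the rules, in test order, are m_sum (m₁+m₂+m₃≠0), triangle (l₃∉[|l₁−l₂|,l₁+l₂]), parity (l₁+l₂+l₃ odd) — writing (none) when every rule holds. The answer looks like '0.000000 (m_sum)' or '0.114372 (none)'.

0.335179 (none)

Rules hold: Σm=0, L=16 even, 6≤8≤8.
N = 3·15·17 = 765
Δ = 0!·2!·14!/17! = 1/2040
Racah Σ t=0..0: t=0:+1/25401600 = 1/25401600
⇒ 3j(1 7 8; 0 0 0)² = 8/255, sgn +1
Racah Σ t=0..0: t=0:+1/174356582400 = 1/174356582400
⇒ 3j(1 7 8; -1 -7 8)² = 1/17, sgn +1
4πI² = N·(3j₀)²·(3jₘ)² = 24/17
I = +1·√(1.41176/4π) = 0.33517856
No selection rule forces the value: the integral is nonzero (none).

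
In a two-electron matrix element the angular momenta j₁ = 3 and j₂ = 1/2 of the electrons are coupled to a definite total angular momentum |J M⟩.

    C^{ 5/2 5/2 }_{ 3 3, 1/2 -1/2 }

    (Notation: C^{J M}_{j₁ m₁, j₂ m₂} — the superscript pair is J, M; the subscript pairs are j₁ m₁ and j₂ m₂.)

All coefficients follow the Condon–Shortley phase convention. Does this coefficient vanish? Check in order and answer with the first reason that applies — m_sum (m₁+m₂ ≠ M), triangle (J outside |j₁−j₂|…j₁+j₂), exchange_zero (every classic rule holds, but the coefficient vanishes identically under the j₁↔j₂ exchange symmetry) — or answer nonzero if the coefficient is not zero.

nonzero

m-sum: m₁+m₂ = 3+(-1/2) = 5/2, M = 5/2  ✓
triangle: |j₁−j₂| = 5/2 ≤ J = 5/2 ≤ j₁+j₂ = 7/2  ✓
exchange: j₁≠j₂ or m₁≠m₂ — the exchange symmetry imposes no constraint here
value check: CG = +√(6/7) = +0.925820 ≠ 0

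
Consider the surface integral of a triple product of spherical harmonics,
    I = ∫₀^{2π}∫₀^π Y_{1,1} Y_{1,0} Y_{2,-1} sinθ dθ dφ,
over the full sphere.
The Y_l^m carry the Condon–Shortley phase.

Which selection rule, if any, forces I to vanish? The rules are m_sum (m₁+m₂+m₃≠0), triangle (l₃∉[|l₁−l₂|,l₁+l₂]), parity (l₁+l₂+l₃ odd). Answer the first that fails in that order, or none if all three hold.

none

Σmᵢ = 0  ✓
l₃∈[|l₁−l₂|,l₁+l₂]=[0,2], have l₃=2  ✓
Σlᵢ = 4 ⇒ even  ✓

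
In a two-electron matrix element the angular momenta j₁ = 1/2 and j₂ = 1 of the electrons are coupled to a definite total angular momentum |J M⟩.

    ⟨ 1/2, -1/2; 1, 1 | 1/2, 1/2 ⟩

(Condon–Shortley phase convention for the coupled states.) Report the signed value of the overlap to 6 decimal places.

-0.816497  (= −√(2/3))

j₁+j₂−J=1  J+j₁−j₂=0  J−j₁+j₂=1  j₁+j₂+J+1=3
(j₁±m₁, j₂±m₂, J±M) = (0,1,2,0,1,0)
P² = 2/3
sum k=1..1:
  [1] −1/1 = -1
S = -1
C² = P²·S² = 2/3 ; C = -0.816497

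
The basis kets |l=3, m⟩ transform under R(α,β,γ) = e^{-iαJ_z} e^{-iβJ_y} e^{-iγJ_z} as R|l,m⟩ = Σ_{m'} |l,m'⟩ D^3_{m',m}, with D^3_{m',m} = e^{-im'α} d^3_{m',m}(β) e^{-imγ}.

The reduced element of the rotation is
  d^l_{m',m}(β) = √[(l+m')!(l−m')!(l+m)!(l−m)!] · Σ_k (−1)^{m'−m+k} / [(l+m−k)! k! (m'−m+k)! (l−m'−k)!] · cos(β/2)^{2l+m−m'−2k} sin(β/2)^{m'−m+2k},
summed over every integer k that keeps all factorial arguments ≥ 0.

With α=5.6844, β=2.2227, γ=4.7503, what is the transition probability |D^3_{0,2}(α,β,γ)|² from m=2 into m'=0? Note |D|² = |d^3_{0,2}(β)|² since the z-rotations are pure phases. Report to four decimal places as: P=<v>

First d^3_{0,2}(β=2.2227), then the phase factors e^{-i(0)α} and e^{-i(2)γ}:
With c≡cos(β/2)=0.443452 and s≡sin(β/2)=0.896298, N=[6·6·120·1]^{1/2}=65.726707
k∈{2,3} keeps every argument non-negative
  k=2: (−1)^0·65.7267/(12)·0.4435^4·0.8963^2 = +0.170158
  k=3: (−1)^1·65.7267/(12)·0.4435^2·0.8963^4 = -0.695126
d^3_{0,2}(2.2227) = +0.170158 -0.695126 = -0.524969
|D^3_{0,2}|² = |d^3_{0,2}(β)|² = (-0.524969)² = 0.275592 (the z-rotation phases have unit modulus)

P=0.2756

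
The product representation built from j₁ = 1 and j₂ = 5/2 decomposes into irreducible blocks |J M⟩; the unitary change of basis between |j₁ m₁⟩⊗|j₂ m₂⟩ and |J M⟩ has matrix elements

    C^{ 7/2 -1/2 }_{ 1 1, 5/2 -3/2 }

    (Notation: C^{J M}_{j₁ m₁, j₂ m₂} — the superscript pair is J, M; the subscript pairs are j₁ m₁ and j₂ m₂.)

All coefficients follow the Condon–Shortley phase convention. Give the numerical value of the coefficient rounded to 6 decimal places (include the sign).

+√(1/7) = +0.377964

√[8·0!2!5!/8! · 2!0!1!4!3!4!] = √(2304/7)
  +(−1)^0/∏(0,0,0,1,2,4)! = 1/48  (running 1/48)
⟨..|..⟩ = √(2304/7)·(1/48) = +0.377964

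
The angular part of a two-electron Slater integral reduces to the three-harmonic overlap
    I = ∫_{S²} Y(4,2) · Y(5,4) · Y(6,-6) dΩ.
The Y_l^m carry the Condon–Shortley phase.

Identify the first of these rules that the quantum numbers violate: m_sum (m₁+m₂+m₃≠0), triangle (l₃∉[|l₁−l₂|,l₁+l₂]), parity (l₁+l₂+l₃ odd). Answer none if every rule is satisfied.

m₁+m₂+m₃ = 2 + 4 − 6 = 0  ✓
triangle: |4−5|=1 ≤ l₃=6 ≤ 4+5=9  ✓
parity: l₁+l₂+l₃ = 15 is odd  ✗

parity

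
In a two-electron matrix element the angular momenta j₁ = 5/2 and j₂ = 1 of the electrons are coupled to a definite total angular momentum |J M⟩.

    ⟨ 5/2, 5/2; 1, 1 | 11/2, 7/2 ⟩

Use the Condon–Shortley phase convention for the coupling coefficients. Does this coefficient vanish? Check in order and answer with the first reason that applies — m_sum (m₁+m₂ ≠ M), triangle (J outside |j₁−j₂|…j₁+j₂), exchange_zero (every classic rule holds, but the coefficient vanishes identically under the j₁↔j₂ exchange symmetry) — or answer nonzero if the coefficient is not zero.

m-sum: m₁+m₂ = 5/2+1 = 7/2, M = 7/2  ✓
triangle: need |j₁−j₂| ≤ J ≤ j₁+j₂, i.e. J ∈ [3/2, 7/2]; J = 11/2 is outside ✗ ⇒ coefficient is 0

triangle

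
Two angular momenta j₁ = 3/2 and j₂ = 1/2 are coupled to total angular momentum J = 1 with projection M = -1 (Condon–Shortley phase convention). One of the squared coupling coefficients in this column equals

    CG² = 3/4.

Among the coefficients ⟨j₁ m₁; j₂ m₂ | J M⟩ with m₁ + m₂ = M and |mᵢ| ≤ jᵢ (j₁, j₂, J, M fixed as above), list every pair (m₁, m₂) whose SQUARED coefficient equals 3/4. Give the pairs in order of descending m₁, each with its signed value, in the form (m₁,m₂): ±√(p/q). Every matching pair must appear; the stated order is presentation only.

Admissible pairs with m₁+m₂ = M = -1: (-3/2,1/2), (-1/2,-1/2)
  (m₁,m₂)=(-1/2,-1/2): CG² = 1/4, CG = +√(1/4)
  (m₁,m₂)=(-3/2,1/2): CG² = 3/4, CG = −√(3/4)   ← matches the target
Pairs with CG² = 3/4: (-3/2,1/2): −√(3/4)

(-3/2,1/2): −√(3/4)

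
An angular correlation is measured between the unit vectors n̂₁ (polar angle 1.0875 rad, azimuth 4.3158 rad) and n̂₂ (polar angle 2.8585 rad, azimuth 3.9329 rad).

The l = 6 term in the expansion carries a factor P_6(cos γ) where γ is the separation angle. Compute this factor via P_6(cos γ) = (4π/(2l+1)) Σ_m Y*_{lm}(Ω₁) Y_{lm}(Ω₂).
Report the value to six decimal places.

-0.046085

Expand P_6 via completeness: Σ_{m} conj(Y_{6,m}) at Ω₁ times Y_{6,m} at Ω₂ —
  [-6]  conj(Y_{6,-6})(Ω₁) = +0.168441+0.160756i ; Y_{6,-6}(Ω₂) = +0.000008+0.000229i ; Δ = -0.000035+0.000040i
  [-5]  conj(Y_{6,-5})(Ω₁) = -0.387856+0.169566i ; Y_{6,-5}(Ω₂) = -0.001874+0.001988i ; Δ = +0.000390-0.001089i
  [-4]  conj(Y_{6,-4})(Ω₁) = -0.004694-0.301629i ; Y_{6,-4}(Ω₂) = -0.019850+0.000469i ; Δ = +0.000235+0.005985i
  [-3]  conj(Y_{6,-3})(Ω₁) = -0.121845-0.048812i ; Y_{6,-3}(Ω₂) = -0.070047-0.067607i ; Δ = +0.005235+0.011657i
  [-2]  conj(Y_{6,-2})(Ω₁) = +0.241533-0.245320i ; Y_{6,-2}(Ω₂) = -0.003741-0.316502i ; Δ = -0.078548-0.075528i
  [-1]  conj(Y_{6,-1})(Ω₁) = -0.003961-0.009458i ; Y_{6,-1}(Ω₂) = +0.418795-0.423774i ; Δ = -0.005667-0.002283i
  [+0]  conj(Y_{6,0})(Ω₁) = +0.337631-0.000000i ; Y_{6,0}(Ω₂) = +0.323153+0.000000i ; Δ = +0.109107+0.000000i
  [+1]  conj(Y_{6,1})(Ω₁) = +0.003961-0.009458i ; Y_{6,1}(Ω₂) = -0.418795-0.423774i ; Δ = -0.005667+0.002283i
  [+2]  conj(Y_{6,2})(Ω₁) = +0.241533+0.245320i ; Y_{6,2}(Ω₂) = -0.003741+0.316502i ; Δ = -0.078548+0.075528i
  [+3]  conj(Y_{6,3})(Ω₁) = +0.121845-0.048812i ; Y_{6,3}(Ω₂) = +0.070047-0.067607i ; Δ = +0.005235-0.011657i
  [+4]  conj(Y_{6,4})(Ω₁) = -0.004694+0.301629i ; Y_{6,4}(Ω₂) = -0.019850-0.000469i ; Δ = +0.000235-0.005985i
  [+5]  conj(Y_{6,5})(Ω₁) = +0.387856+0.169566i ; Y_{6,5}(Ω₂) = +0.001874+0.001988i ; Δ = +0.000390+0.001089i
  [+6]  conj(Y_{6,6})(Ω₁) = +0.168441-0.160756i ; Y_{6,6}(Ω₂) = +0.000008-0.000229i ; Δ = -0.000035-0.000040i
Total Σ_m = -0.047675-0.000000i. Multiply by 0.966644: -0.046085-0.000000i. P_6(cos γ) = -0.046085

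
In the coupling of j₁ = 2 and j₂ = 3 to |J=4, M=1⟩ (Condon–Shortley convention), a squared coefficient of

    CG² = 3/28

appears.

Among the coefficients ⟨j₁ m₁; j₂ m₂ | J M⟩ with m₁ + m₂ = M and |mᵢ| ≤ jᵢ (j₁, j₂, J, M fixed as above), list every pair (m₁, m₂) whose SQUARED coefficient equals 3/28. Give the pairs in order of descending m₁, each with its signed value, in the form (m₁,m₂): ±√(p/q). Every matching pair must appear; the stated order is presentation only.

(0,1): −√(3/28)

Admissible pairs with m₁+m₂ = M = 1: (-2,3), (-1,2), (0,1), (1,0), (2,-1)
  (m₁,m₂)=(2,-1): CG² = 2/7, CG = +√(2/7)
  (m₁,m₂)=(1,0): CG² = 3/14, CG = +√(3/14)
  (m₁,m₂)=(0,1): CG² = 3/28, CG = −√(3/28)   ← matches the target
  (m₁,m₂)=(-1,2): CG² = 7/20, CG = −√(7/20)
  (m₁,m₂)=(-2,3): CG² = 3/70, CG = −√(3/70)
Pairs with CG² = 3/28: (0,1): −√(3/28)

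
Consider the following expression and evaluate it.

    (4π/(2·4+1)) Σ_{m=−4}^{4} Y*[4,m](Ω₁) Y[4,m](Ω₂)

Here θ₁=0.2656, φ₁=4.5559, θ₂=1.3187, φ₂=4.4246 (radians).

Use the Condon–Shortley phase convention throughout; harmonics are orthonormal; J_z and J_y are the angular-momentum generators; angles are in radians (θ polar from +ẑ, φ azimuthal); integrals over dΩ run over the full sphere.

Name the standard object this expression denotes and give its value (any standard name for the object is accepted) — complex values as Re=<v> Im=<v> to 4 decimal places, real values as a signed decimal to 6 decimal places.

This sum is the spherical-harmonic addition theorem: it equals the Legendre polynomial P_l(cos γ) of the angle γ between the two directions.
Term-by-term m-sum for l=4 (normalisation 4π/9 = 1.396263):
  m=-4: (0.00170 - 0.00123j) × (0.15856 + 0.35541j) = 0.00071 + 0.00041j  (running Σ = 0.00071 + 0.00041j)
  m=-3: (0.00988 + 0.01948j) × (0.21549 - 0.18426j) = 0.00572 + 0.00238j  (running Σ = 0.00643 + 0.00279j)
  m=-2: (-0.12100 + 0.03916j) × (0.14855 + 0.09639j) = -0.02175 - 0.00585j  (running Σ = -0.01532 - 0.00306j)
  m=-1: (-0.06569 - 0.41636j) × (0.08318 - 0.28100j) = -0.12246 - 0.01617j  (running Σ = -0.13778 - 0.01923j)
  m=0: (0.57232 + 0.00000j) × (0.13424 + 0.00000j) = 0.07683 + 0.00000j  (running Σ = -0.06096 - 0.01923j)
  m=1: (0.06569 - 0.41636j) × (-0.08318 - 0.28100j) = -0.12246 + 0.01617j  (running Σ = -0.18342 - 0.00306j)
  m=2: (-0.12100 - 0.03916j) × (0.14855 - 0.09639j) = -0.02175 + 0.00585j  (running Σ = -0.20517 + 0.00279j)
  m=3: (-0.00988 + 0.01948j) × (-0.21549 - 0.18426j) = 0.00572 - 0.00238j  (running Σ = -0.19945 + 0.00041j)
  m=4: (0.00170 + 0.00123j) × (0.15856 - 0.35541j) = 0.00071 - 0.00041j  (running Σ = -0.19874 - 0.00000j)
Accumulated sum -0.19874 - 0.00000j; after 4π/(2l+1) scaling, -0.27750 - 0.00000j ⇒ P_4 = -0.277496

Legendre polynomial (addition theorem), -0.277496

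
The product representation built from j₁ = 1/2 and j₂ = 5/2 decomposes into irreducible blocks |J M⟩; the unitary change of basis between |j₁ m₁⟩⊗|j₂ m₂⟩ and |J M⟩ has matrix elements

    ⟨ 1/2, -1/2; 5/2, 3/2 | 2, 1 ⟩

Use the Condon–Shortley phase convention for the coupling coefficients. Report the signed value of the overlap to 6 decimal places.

j₁+j₂−J=1  J+j₁−j₂=0  J−j₁+j₂=4  j₁+j₂+J+1=6
(j₁±m₁, j₂±m₂, J±M) = (0,1,4,1,3,1)
P² = 24
sum k=1..1:
  [1] −1/6 = -1/6
S = -1/6
C² = P²·S² = 2/3 ; C = -0.816497

−√(2/3) = -0.816497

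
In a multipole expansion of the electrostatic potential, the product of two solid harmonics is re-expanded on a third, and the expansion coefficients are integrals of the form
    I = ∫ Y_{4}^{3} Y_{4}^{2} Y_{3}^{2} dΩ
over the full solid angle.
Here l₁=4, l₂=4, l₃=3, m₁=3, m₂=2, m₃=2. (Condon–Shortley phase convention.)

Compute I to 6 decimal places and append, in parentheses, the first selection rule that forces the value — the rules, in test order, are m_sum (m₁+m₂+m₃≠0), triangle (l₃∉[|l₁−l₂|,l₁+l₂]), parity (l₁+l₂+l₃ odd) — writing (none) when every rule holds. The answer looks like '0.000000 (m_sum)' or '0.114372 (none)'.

Σmᵢ = 7 ≠ 0, so the φ-integral vanishes; I = 0

0.000000 (m_sum)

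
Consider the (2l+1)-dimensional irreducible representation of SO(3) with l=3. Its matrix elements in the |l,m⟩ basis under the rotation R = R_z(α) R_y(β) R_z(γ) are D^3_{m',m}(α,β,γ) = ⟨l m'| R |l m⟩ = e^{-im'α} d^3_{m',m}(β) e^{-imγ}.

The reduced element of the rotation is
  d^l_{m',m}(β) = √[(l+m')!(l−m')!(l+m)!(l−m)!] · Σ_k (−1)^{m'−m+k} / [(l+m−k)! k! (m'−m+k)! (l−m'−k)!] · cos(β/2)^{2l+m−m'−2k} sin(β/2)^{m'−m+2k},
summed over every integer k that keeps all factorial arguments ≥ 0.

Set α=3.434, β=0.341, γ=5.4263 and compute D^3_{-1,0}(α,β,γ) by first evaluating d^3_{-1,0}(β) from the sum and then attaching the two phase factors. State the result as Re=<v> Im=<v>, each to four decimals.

D^3_{-1,0}(3.4340,0.3410,5.4263) = e^{-i·-1·3.4340}·d^3_{-1,0}(0.3410)·e^{-i·0·5.4263}. Compute d first:
c=cos(0.341000/2)=0.985500, s=sin(0.341000/2)=0.169675; N=√[2·24·6·6]=41.569219
Admissible k: 1..3 (factorial args all ≥0)
  k=1: (−1)^0·41.5692/(12)·0.9855^5·0.1697^1 = +0.546377
  k=2: (−1)^1·41.5692/(4)·0.9855^3·0.1697^3 = -0.048589
  k=3: (−1)^2·41.5692/(12)·0.9855^1·0.1697^5 = +0.000480
d^3_{-1,0}(0.3410) = +0.546377 -0.048589 +0.000480 = +0.498268
D = (-0.957553-0.288258i)·(+0.498268)·(+1.000000+0.000000i) = -0.477118-0.143630i

Re=-0.4771 Im=-0.1436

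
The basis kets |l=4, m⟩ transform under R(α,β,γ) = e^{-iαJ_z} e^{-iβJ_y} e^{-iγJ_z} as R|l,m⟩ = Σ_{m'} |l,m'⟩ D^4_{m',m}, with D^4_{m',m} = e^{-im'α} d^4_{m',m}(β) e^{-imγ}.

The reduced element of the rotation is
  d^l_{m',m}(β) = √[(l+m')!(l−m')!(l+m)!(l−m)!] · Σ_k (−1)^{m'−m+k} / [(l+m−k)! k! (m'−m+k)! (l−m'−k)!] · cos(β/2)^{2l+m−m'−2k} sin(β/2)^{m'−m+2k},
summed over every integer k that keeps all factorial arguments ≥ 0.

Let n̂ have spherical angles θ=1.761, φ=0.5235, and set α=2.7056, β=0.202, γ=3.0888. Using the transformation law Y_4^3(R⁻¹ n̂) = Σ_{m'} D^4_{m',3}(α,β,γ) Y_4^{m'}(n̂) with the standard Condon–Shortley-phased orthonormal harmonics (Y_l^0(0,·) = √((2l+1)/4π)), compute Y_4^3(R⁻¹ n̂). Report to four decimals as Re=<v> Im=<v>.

Need the full column D^4_{m',3} for m'=−4..4 at α=2.7056, β=0.2020, γ=3.0888.
cos(β/2)=0.994904, sin(β/2)=0.100828
d^4_{-4,3}: single k=7 term ⇒ +0.000000;  D = +0.000000+0.000000i
d^4_{-3,3}: k∈[6..7] ⇒ +0.000007 -0.000000 = +0.000007;  D = +0.000003-0.000007i
d^4_{-2,3}: k∈[5..6] ⇒ +0.000115 -0.000000 = +0.000115;  D = -0.000087+0.000075i
d^4_{-1,3}: k∈[4..5] ⇒ +0.001340 -0.000008 = +0.001331;  D = +0.001280-0.000365i
d^4_{0,3}: k∈[3..4] ⇒ +0.011823 -0.000121 = +0.011701;  D = -0.011555-0.001845i
d^4_{1,3}: k∈[2..3] ⇒ +0.078257 -0.001340 = +0.076917;  D = +0.063726+0.043073i
d^4_{2,3}: k∈[1..2] ⇒ +0.364011 -0.011216 = +0.352795;  D = -0.181516-0.302517i
d^4_{3,3}: k∈[0..1] ⇒ +0.959950 -0.069016 = +0.890934;  D = +0.092880+0.886080i
d^4_{4,3}: single k=0 term ⇒ -0.275166;  D = -0.089570+0.260180i
Y_4^{m'}(θ=1.761,φ=0.5235) and Σ D·Y over m':
  (+0.0000+0.0000i)·(-0.2056-0.3564i)  (+0.0000-0.0000i)·(-0.0001+0.2241i)  (-0.0001+0.0001i)·(-0.1210+0.2094i)  (+0.0013-0.0004i)·(+0.2092-0.1207i)  (-0.0116-0.0018i)·(+0.2087+0.0000i)  (+0.0637+0.0431i)·(-0.2092-0.1207i)  (-0.1815-0.3025i)·(-0.1210-0.2094i)  (+0.0929+0.8861i)·(+0.0001+0.2241i)  (-0.0896+0.2602i)·(-0.2056+0.3564i)
Y_4^3(R⁻¹ n̂) = -0.324571-0.007280i

Re=-0.3246 Im=-0.0073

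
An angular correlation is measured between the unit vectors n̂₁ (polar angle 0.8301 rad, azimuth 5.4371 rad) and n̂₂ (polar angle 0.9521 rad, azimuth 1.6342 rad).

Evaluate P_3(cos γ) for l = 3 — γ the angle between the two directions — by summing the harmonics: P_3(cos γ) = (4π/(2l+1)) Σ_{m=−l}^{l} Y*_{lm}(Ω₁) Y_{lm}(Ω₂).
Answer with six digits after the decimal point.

Addition theorem: P_3(cos γ) = (4π/7) Σ_m Y*_{lm}(Ω₁) Y_{lm}(Ω₂), m = −3…3:
  m=-3: Y*=-0.13809 - 0.09515j  Y=0.04265 + 0.22149j  product 0.01519 - 0.03464j
  m=-2: Y*=-0.04548 - 0.37284j  Y=-0.39019 + 0.04975j  product 0.03629 + 0.14322j
  m=-1: Y*=0.20187 - 0.22799j  Y=-0.01137 - 0.17915j  product -0.04314 - 0.03357j
  m=+0: Y*=-0.18212 + 0.00000j  Y=-0.28529 + 0.00000j  product 0.05196 + 0.00000j
  m=+1: Y*=-0.20187 - 0.22799j  Y=0.01137 - 0.17915j  product -0.04314 + 0.03357j
  m=+2: Y*=-0.04548 + 0.37284j  Y=-0.39019 - 0.04975j  product 0.03629 - 0.14322j
  m=+3: Y*=0.13809 - 0.09515j  Y=-0.04265 + 0.22149j  product 0.01519 + 0.03464j
Total Σ_m = 0.06863 - 0.00000j. Multiply by 1.795196: 0.12321 - 0.00000j. P_3(cos γ) = 0.123206

0.123206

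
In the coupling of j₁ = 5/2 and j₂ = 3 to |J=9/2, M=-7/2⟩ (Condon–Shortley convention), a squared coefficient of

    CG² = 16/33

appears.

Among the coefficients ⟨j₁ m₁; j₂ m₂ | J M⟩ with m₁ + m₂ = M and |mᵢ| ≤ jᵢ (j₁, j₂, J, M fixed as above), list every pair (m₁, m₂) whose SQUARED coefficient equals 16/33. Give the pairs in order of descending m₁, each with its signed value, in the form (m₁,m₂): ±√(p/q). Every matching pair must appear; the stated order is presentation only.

Admissible pairs with m₁+m₂ = M = -7/2: (-5/2,-1), (-3/2,-2), (-1/2,-3)
  (m₁,m₂)=(-1/2,-3): CG² = 16/33, CG = +√(16/33)   ← matches the target
  (m₁,m₂)=(-3/2,-2): CG² = 1/99, CG = +√(1/99)
  (m₁,m₂)=(-5/2,-1): CG² = 50/99, CG = −√(50/99)
Pairs with CG² = 16/33: (-1/2,-3): +√(16/33)

(-1/2,-3): +√(16/33)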